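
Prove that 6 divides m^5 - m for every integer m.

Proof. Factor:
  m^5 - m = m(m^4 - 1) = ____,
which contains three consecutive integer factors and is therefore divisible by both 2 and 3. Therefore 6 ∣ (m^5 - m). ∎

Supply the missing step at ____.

(m - 1)m(m + 1)(m^2 + 1)

m^4 - 1 = (m^2 - 1)(m^2 + 1), and m^2 - 1 = (m-1)(m+1).
So m(m^4 - 1) = (m - 1)m(m + 1)(m^2 + 1).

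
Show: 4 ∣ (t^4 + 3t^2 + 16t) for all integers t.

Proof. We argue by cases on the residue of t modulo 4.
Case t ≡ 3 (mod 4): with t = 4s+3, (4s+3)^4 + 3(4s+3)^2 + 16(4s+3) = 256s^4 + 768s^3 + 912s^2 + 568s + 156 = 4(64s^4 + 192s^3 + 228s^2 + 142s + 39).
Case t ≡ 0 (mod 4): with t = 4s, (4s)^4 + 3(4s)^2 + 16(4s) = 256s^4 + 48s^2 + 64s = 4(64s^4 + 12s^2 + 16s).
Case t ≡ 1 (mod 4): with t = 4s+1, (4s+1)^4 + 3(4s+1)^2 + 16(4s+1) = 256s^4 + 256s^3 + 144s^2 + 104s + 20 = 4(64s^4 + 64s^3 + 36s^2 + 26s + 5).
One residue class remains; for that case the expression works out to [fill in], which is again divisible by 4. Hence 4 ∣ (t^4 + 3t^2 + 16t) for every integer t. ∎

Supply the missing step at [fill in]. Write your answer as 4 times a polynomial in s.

4(64s^4 + 128s^3 + 108s^2 + 60s + 15)

Only t ≡ 2 (mod 4) is unaccounted for. Put t = 4s+2:
(4s+2)^4 + 3(4s+2)^2 + 16(4s+2) expands to 256s^4 + 512s^3 + 432s^2 + 240s + 60,
and factoring out 4 leaves 4(64s^4 + 128s^3 + 108s^2 + 60s + 15).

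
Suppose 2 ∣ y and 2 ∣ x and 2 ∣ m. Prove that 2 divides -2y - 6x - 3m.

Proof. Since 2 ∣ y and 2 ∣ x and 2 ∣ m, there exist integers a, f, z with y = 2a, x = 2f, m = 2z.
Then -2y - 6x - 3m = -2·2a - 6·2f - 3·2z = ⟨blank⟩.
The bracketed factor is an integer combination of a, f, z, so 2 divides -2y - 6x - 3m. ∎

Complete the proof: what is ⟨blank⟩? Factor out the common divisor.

2(-2a - 6f - 3z)

Each term has a factor of 2: -2·2a - 6·2f - 3·2z = 2·(-2a - 6f - 3z).
Since -2a - 6f - 3z is an integer, 2 ∣ (-2y - 6x - 3m).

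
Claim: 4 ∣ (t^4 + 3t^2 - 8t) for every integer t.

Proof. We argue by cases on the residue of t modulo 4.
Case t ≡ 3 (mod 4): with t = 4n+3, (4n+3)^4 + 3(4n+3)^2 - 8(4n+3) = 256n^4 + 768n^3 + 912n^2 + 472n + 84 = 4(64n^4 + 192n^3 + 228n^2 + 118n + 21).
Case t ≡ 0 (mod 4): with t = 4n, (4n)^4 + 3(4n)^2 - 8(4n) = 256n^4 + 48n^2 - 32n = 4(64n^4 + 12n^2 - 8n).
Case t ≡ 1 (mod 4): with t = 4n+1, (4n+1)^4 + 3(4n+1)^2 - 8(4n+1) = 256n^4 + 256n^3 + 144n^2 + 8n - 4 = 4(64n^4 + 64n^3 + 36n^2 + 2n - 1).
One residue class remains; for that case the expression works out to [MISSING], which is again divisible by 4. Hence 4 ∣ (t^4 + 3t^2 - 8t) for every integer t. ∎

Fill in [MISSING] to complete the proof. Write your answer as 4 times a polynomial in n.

4(64n^4 + 128n^3 + 108n^2 + 36n + 3)

The residues treated are {3, 0, 1}, so the missing case is t ≡ 2 (mod 4); write t = 4n+2.
Then (4n+2)^4 + 3(4n+2)^2 - 8(4n+2) = 256n^4 + 512n^3 + 432n^2 + 144n + 12 = 4(64n^4 + 128n^3 + 108n^2 + 36n + 3).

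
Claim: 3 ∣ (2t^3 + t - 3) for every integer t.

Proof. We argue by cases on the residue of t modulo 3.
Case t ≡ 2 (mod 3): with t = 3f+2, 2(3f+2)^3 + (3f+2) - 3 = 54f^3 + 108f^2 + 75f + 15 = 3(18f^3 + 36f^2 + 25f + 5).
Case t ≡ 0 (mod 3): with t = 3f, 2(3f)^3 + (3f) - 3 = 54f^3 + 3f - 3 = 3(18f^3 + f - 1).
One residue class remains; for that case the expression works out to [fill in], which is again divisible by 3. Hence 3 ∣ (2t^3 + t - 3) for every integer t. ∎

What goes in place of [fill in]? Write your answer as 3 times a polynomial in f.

3(18f^3 + 18f^2 + 7f)

The residues treated are {2, 0}, so the missing case is t ≡ 1 (mod 3); write t = 3f+1.
Then 2(3f+1)^3 + (3f+1) - 3 = 54f^3 + 54f^2 + 21f = 3(18f^3 + 18f^2 + 7f).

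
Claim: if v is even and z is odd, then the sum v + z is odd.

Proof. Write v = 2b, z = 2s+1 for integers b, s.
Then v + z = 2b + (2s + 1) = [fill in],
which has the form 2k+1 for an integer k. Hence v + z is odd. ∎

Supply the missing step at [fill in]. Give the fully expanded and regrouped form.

2(b + s) + 1

2b + (2s + 1) = 2b + 2s + 1
= 2(b + s) + 1.
Since b + s is an integer, the sum is of the form 2k+1 for an integer k.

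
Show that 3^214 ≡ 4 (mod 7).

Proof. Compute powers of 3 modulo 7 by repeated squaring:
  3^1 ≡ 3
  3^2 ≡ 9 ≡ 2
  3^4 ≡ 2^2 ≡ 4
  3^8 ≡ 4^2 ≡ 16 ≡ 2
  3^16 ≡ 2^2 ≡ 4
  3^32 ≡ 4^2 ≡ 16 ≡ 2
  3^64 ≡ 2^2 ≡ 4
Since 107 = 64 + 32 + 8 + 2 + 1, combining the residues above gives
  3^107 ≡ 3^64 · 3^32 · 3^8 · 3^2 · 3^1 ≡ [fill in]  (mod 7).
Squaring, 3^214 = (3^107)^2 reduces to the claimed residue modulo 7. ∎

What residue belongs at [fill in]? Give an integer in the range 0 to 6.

3^64 · 3^32 · 3^8 · 3^2 · 3^1 ≡ 4 · 2 · 2 · 2 · 3 = 96.
96 mod 7 = 5, so 3^107 ≡ 5 (mod 7).

5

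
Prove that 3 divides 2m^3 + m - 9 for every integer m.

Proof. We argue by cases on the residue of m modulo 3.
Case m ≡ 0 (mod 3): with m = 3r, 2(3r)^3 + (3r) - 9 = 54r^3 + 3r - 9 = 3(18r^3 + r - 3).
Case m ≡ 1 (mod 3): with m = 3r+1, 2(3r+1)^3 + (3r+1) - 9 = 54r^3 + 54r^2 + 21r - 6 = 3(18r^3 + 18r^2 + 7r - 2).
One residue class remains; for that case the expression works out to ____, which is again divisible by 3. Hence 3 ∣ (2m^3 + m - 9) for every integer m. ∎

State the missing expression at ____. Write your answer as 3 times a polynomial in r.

Only m ≡ 2 (mod 3) is unaccounted for. Put m = 3r+2:
2(3r+2)^3 + (3r+2) - 9 expands to 54r^3 + 108r^2 + 75r + 9,
and factoring out 3 leaves 3(18r^3 + 36r^2 + 25r + 3).

3(18r^3 + 36r^2 + 25r + 3)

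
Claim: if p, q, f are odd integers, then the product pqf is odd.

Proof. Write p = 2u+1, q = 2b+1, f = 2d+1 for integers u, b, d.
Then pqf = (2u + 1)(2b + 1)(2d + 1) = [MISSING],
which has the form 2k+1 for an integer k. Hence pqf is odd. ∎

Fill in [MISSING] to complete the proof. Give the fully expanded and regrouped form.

2(4bdu + 2bd + 2bu + b + 2du + d + u) + 1

Expanding: (2u + 1)(2b + 1)(2d + 1) = 8bdu + 4bd + 4bu + 2b + 4du + 2d + 2u + 1.
Every term except the constant is even, so this is 2(4bdu + 2bd + 2bu + b + 2du + d + u) + 1,
and 4bdu + 2bd + 2bu + b + 2du + d + u ∈ ℤ gives the required form.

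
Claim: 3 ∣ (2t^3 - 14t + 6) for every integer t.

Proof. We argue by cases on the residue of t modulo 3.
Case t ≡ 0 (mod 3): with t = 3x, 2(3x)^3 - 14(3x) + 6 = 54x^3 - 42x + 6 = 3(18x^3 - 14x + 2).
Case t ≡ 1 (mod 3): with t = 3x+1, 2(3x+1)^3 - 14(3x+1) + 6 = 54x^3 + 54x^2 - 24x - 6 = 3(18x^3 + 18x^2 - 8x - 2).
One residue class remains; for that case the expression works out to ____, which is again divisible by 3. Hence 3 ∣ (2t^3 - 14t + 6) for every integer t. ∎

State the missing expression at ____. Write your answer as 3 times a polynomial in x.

3(18x^3 + 36x^2 + 10x - 2)

The residues treated are {0, 1}, so the missing case is t ≡ 2 (mod 3); write t = 3x+2.
Then 2(3x+2)^3 - 14(3x+2) + 6 = 54x^3 + 108x^2 + 30x - 6 = 3(18x^3 + 36x^2 + 10x - 2).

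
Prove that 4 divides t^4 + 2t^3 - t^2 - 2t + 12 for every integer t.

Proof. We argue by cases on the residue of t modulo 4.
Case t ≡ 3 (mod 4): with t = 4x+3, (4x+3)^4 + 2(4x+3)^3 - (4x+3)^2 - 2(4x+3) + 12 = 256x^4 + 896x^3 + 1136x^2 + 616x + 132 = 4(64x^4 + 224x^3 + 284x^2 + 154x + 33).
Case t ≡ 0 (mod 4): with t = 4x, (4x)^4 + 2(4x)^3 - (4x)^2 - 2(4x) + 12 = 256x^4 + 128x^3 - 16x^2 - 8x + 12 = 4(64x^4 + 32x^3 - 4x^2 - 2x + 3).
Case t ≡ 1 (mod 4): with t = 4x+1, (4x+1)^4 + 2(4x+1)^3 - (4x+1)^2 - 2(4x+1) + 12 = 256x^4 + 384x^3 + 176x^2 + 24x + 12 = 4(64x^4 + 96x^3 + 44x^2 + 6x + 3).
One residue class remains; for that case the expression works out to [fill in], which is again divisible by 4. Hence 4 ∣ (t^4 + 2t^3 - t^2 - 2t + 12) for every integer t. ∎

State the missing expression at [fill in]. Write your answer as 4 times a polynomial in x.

The residues treated are {3, 0, 1}, so the missing case is t ≡ 2 (mod 4); write t = 4x+2.
Then (4x+2)^4 + 2(4x+2)^3 - (4x+2)^2 - 2(4x+2) + 12 = 256x^4 + 640x^3 + 560x^2 + 200x + 36 = 4(64x^4 + 160x^3 + 140x^2 + 50x + 9).

4(64x^4 + 160x^3 + 140x^2 + 50x + 9)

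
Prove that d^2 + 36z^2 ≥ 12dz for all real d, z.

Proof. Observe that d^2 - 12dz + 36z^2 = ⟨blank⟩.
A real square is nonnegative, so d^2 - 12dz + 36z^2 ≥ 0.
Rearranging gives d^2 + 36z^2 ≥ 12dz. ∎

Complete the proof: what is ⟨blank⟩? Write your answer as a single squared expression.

(d - 6z)^2

The leading and trailing coefficients are 1^2 and 6^2, and 12 = 2·1·6, so the trinomial is (d - 6z)^2.
Hence d^2 - 12dz + 36z^2 ≥ 0.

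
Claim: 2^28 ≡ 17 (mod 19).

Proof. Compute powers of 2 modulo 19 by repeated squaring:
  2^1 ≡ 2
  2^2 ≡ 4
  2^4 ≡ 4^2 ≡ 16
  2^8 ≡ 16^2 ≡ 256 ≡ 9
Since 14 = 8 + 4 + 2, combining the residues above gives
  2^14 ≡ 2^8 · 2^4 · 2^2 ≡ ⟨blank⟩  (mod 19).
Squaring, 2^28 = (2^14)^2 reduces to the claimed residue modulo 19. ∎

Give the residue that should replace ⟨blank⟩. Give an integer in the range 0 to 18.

6

Multiply the listed residues: 9 · 16 · 4 = 144 → 576.
Reducing modulo 19: 576 = 30·19 + 6, so 2^14 ≡ 6.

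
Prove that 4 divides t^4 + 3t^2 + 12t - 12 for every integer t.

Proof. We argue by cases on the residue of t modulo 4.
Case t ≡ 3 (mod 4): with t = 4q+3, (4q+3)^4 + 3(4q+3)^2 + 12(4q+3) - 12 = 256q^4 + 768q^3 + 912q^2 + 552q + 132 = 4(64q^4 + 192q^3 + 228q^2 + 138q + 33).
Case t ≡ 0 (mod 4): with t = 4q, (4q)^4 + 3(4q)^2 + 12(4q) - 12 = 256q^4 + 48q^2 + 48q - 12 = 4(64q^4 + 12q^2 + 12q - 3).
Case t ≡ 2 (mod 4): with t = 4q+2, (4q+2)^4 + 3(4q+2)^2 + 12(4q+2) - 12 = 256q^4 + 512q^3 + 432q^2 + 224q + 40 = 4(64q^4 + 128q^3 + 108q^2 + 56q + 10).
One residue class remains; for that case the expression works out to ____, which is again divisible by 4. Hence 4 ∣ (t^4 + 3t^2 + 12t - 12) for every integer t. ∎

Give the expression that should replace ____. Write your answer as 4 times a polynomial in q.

Only t ≡ 1 (mod 4) is unaccounted for. Put t = 4q+1:
(4q+1)^4 + 3(4q+1)^2 + 12(4q+1) - 12 expands to 256q^4 + 256q^3 + 144q^2 + 88q + 4,
and factoring out 4 leaves 4(64q^4 + 64q^3 + 36q^2 + 22q + 1).

4(64q^4 + 64q^3 + 36q^2 + 22q + 1)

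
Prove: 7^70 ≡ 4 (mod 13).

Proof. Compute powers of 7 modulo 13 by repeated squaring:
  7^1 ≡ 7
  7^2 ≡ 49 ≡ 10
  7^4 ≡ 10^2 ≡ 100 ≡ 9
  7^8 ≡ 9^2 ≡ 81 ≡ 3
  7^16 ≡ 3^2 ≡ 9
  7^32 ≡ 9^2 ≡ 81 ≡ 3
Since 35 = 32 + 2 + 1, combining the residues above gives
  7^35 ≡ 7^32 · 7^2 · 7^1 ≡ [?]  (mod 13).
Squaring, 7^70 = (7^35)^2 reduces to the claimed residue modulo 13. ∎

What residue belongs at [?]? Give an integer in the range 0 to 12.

Multiply the listed residues: 3 · 10 · 7 = 30 → 210.
Reducing modulo 13: 210 = 16·13 + 2, so 7^35 ≡ 2.

2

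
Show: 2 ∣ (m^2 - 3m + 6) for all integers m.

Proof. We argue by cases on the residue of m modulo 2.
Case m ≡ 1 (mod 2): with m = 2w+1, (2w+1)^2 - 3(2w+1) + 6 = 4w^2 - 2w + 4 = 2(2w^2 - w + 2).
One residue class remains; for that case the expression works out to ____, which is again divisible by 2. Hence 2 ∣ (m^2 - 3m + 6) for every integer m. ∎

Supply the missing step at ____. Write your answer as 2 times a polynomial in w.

2(2w^2 - 3w + 3)

Only m ≡ 0 (mod 2) is unaccounted for. Put m = 2w:
(2w)^2 - 3(2w) + 6 expands to 4w^2 - 6w + 6,
and factoring out 2 leaves 2(2w^2 - 3w + 3).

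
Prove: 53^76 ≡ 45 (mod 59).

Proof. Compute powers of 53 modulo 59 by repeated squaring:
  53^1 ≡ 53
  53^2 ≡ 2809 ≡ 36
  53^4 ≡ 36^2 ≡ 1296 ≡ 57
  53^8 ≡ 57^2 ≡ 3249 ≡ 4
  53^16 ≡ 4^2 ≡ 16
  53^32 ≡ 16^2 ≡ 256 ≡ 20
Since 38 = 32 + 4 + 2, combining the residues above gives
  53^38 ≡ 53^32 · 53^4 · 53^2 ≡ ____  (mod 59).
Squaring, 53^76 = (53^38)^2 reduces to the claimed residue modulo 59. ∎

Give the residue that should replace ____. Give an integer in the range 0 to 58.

35

Multiply the listed residues: 20 · 57 · 36 = 1140 → 41040.
Reducing modulo 59: 41040 = 695·59 + 35, so 53^38 ≡ 35.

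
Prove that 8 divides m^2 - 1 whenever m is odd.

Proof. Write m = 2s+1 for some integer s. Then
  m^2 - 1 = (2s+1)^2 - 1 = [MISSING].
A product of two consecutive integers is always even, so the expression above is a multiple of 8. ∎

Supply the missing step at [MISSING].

4s(s + 1)

(2s+1)^2 - 1 = 4s^2 + 4s + 1 - 1 = 4s^2 + 4s = 4s(s+1).
Since s and s+1 are consecutive, s(s+1) is even, and 4·(even) is a multiple of 8.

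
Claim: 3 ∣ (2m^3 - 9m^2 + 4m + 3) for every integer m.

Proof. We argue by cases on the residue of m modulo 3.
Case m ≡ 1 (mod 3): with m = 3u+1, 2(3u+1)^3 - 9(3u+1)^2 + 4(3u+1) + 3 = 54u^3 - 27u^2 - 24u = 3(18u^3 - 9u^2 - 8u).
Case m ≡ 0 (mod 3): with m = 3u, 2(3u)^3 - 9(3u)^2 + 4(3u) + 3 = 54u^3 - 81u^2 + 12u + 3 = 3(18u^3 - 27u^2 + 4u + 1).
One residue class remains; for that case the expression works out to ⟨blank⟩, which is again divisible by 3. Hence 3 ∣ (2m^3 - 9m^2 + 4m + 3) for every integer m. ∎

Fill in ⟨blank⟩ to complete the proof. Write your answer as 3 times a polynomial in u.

3(18u^3 + 9u^2 - 8u - 3)

Only m ≡ 2 (mod 3) is unaccounted for. Put m = 3u+2:
2(3u+2)^3 - 9(3u+2)^2 + 4(3u+2) + 3 expands to 54u^3 + 27u^2 - 24u - 9,
and factoring out 3 leaves 3(18u^3 + 9u^2 - 8u - 3).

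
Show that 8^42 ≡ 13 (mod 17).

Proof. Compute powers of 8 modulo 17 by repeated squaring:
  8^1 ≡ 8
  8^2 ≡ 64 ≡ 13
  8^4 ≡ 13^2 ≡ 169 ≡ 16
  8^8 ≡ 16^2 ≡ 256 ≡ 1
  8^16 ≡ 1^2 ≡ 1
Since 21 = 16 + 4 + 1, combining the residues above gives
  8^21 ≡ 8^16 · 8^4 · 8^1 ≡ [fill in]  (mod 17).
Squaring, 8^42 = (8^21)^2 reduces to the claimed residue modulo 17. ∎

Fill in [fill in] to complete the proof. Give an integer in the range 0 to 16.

8^16 · 8^4 · 8^1 ≡ 1 · 16 · 8 = 128.
128 mod 17 = 9, so 8^21 ≡ 9 (mod 17).

9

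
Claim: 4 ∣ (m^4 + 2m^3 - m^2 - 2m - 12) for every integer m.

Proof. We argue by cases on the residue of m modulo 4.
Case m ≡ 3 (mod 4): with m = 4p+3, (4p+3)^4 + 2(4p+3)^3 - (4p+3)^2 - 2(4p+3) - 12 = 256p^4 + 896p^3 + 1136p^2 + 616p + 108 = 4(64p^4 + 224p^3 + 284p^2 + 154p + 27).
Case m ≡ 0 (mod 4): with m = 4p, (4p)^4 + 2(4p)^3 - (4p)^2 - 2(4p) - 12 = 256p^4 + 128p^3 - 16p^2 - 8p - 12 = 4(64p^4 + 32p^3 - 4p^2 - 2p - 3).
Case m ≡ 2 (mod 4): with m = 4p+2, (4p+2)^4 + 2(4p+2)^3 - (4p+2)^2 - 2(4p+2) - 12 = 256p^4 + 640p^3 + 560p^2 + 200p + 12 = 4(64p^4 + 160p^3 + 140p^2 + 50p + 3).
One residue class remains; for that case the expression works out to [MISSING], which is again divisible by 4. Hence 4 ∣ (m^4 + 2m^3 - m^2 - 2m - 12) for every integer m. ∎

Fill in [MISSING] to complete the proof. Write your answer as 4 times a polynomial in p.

4(64p^4 + 96p^3 + 44p^2 + 6p - 3)

The residues treated are {3, 0, 2}, so the missing case is m ≡ 1 (mod 4); write m = 4p+1.
Then (4p+1)^4 + 2(4p+1)^3 - (4p+1)^2 - 2(4p+1) - 12 = 256p^4 + 384p^3 + 176p^2 + 24p - 12 = 4(64p^4 + 96p^3 + 44p^2 + 6p - 3).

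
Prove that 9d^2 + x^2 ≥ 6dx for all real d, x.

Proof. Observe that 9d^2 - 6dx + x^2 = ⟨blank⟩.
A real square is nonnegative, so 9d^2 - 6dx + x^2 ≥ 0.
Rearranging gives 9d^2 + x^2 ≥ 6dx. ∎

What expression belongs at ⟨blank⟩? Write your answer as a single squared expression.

(3d - x)^2

9d^2 - 6dx + x^2 is a perfect-square trinomial: the outer terms are (3d)^2 and (x)^2, and the cross term is -2·3d·x.
So 9d^2 - 6dx + x^2 = (3d - x)^2 ≥ 0.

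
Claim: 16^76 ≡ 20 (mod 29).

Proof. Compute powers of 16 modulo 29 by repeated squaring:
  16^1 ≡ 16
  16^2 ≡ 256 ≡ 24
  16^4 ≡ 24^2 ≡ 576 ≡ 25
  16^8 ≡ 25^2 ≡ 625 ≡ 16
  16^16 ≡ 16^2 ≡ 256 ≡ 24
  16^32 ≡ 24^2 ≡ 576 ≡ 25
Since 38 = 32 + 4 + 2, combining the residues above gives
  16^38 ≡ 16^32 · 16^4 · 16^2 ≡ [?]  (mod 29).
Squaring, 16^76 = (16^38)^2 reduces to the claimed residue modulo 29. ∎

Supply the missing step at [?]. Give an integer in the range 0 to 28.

7

Multiply the listed residues: 25 · 25 · 24 = 625 → 15000.
Reducing modulo 29: 15000 = 517·29 + 7, so 16^38 ≡ 7.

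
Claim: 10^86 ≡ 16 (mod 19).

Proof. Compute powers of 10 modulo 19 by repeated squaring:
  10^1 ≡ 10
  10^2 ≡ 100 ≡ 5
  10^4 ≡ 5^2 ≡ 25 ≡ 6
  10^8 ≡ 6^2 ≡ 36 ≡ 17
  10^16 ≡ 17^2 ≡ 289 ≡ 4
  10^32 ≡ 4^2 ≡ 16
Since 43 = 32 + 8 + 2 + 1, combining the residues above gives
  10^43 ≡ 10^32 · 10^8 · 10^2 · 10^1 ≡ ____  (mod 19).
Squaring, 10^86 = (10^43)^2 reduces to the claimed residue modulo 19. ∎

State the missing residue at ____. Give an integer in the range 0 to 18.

15

10^32 · 10^8 · 10^2 · 10^1 ≡ 16 · 17 · 5 · 10 = 13600.
13600 mod 19 = 15, so 10^43 ≡ 15 (mod 19).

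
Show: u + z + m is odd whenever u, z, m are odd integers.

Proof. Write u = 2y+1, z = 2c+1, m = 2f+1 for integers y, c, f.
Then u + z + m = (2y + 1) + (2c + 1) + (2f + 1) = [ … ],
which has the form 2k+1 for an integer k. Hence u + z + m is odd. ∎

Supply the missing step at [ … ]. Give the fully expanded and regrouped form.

2(c + f + y + 1) + 1

(2y + 1) + (2c + 1) + (2f + 1) = 2c + 2f + 2y + 3
= 2(c + f + y + 1) + 1.
Since c + f + y + 1 is an integer, the sum is of the form 2k+1 for an integer k.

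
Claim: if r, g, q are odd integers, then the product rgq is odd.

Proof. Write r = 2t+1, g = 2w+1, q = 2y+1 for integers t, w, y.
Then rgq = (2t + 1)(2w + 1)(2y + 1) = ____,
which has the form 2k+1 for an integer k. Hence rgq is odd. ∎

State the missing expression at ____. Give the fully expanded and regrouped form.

Expanding: (2t + 1)(2w + 1)(2y + 1) = 8twy + 4tw + 4ty + 2t + 4wy + 2w + 2y + 1.
Every term except the constant is even, so this is 2(4twy + 2tw + 2ty + t + 2wy + w + y) + 1,
and 4twy + 2tw + 2ty + t + 2wy + w + y ∈ ℤ gives the required form.

2(4twy + 2tw + 2ty + t + 2wy + w + y) + 1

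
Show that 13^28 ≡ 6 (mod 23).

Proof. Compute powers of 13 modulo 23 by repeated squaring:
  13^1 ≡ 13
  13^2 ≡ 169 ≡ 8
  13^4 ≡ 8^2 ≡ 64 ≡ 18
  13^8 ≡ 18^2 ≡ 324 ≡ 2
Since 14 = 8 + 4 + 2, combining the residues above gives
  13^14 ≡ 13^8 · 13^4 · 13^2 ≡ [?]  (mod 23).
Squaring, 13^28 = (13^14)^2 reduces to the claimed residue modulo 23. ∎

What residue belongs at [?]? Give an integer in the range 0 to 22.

Multiply the listed residues: 2 · 18 · 8 = 36 → 288.
Reducing modulo 23: 288 = 12·23 + 12, so 13^14 ≡ 12.

12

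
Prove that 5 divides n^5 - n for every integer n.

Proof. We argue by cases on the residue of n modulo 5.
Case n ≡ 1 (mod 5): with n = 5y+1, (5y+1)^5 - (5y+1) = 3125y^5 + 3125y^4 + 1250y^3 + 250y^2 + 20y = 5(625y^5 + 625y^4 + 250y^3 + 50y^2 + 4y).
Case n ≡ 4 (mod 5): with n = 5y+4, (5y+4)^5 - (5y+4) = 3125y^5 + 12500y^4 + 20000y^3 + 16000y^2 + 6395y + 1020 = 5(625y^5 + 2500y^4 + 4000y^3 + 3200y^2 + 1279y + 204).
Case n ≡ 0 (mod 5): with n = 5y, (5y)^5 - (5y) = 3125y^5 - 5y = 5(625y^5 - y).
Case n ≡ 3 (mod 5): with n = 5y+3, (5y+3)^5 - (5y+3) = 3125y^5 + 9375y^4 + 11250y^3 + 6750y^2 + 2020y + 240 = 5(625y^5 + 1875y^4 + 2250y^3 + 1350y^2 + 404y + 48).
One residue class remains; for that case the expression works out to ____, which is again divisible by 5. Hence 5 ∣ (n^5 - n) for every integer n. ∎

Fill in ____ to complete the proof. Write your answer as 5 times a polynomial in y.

The residues treated are {1, 4, 0, 3}, so the missing case is n ≡ 2 (mod 5); write n = 5y+2.
Then (5y+2)^5 - (5y+2) = 3125y^5 + 6250y^4 + 5000y^3 + 2000y^2 + 395y + 30 = 5(625y^5 + 1250y^4 + 1000y^3 + 400y^2 + 79y + 6).

5(625y^5 + 1250y^4 + 1000y^3 + 400y^2 + 79y + 6)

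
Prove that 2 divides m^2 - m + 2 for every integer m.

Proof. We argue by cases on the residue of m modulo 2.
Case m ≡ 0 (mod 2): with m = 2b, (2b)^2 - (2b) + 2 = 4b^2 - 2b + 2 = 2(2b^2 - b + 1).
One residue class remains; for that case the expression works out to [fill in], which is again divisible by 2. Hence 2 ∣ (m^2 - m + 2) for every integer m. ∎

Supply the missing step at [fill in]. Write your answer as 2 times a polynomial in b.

2(2b^2 + b + 1)

Only m ≡ 1 (mod 2) is unaccounted for. Put m = 2b+1:
(2b+1)^2 - (2b+1) + 2 expands to 4b^2 + 2b + 2,
and factoring out 2 leaves 2(2b^2 + b + 1).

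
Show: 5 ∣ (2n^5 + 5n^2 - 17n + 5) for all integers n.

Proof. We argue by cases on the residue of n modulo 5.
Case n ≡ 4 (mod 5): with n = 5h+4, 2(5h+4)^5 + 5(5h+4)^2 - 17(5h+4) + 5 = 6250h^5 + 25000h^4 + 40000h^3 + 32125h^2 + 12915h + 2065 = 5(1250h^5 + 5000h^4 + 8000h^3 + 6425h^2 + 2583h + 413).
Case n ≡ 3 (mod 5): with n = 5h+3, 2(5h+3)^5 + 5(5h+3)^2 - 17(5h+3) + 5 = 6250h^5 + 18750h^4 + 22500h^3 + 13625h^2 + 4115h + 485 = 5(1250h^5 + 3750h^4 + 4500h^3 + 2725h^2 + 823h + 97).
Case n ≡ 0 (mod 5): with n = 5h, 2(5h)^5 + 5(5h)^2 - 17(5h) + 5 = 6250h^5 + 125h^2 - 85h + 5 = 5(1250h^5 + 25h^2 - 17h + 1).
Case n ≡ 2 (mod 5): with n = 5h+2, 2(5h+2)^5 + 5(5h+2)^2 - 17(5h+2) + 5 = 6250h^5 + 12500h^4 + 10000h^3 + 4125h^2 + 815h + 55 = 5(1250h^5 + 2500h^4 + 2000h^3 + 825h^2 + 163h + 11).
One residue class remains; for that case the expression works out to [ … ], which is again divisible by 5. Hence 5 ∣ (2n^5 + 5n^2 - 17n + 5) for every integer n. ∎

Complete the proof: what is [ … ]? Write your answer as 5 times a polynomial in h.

The residues treated are {4, 3, 0, 2}, so the missing case is n ≡ 1 (mod 5); write n = 5h+1.
Then 2(5h+1)^5 + 5(5h+1)^2 - 17(5h+1) + 5 = 6250h^5 + 6250h^4 + 2500h^3 + 625h^2 + 15h - 5 = 5(1250h^5 + 1250h^4 + 500h^3 + 125h^2 + 3h - 1).

5(1250h^5 + 1250h^4 + 500h^3 + 125h^2 + 3h - 1)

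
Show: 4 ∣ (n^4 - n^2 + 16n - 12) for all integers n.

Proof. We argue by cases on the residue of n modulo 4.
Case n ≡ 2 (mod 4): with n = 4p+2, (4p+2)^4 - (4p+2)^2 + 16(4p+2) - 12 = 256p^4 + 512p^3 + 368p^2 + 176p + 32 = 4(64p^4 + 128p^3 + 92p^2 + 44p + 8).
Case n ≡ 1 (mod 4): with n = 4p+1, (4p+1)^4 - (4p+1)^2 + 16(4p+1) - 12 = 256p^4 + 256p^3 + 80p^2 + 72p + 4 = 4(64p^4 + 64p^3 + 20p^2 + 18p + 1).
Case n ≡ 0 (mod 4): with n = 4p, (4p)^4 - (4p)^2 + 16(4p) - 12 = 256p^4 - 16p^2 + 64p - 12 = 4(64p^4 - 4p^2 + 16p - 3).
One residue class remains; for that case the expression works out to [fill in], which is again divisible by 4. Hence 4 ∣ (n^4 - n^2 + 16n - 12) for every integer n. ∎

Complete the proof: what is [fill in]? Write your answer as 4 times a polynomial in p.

The residues treated are {2, 1, 0}, so the missing case is n ≡ 3 (mod 4); write n = 4p+3.
Then (4p+3)^4 - (4p+3)^2 + 16(4p+3) - 12 = 256p^4 + 768p^3 + 848p^2 + 472p + 108 = 4(64p^4 + 192p^3 + 212p^2 + 118p + 27).

4(64p^4 + 192p^3 + 212p^2 + 118p + 27)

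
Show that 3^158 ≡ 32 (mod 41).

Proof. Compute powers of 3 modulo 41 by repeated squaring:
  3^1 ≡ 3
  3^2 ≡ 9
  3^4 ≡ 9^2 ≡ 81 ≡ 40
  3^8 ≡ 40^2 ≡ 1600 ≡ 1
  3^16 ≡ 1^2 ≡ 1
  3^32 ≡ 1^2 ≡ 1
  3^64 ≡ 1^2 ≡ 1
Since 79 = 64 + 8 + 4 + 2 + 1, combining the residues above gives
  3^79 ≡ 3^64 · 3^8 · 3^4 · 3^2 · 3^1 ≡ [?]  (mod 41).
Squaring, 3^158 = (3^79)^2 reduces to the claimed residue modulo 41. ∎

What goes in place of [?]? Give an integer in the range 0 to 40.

14

3^64 · 3^8 · 3^4 · 3^2 · 3^1 ≡ 1 · 1 · 40 · 9 · 3 = 1080.
1080 mod 41 = 14, so 3^79 ≡ 14 (mod 41).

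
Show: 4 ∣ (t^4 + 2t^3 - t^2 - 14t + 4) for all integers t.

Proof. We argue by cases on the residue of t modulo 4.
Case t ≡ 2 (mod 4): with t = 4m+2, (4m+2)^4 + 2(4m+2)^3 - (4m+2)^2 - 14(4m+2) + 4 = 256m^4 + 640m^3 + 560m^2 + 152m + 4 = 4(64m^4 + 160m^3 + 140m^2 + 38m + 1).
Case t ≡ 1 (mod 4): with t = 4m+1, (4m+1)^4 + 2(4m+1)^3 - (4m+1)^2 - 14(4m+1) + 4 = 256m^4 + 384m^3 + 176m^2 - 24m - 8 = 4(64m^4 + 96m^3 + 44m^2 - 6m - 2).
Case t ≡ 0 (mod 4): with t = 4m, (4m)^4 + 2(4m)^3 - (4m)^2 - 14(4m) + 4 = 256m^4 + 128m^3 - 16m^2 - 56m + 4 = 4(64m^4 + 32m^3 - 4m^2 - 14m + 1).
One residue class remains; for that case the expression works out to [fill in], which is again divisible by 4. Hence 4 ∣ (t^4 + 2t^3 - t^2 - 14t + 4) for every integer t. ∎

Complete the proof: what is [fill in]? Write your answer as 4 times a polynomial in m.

4(64m^4 + 224m^3 + 284m^2 + 142m + 22)

The residues treated are {2, 1, 0}, so the missing case is t ≡ 3 (mod 4); write t = 4m+3.
Then (4m+3)^4 + 2(4m+3)^3 - (4m+3)^2 - 14(4m+3) + 4 = 256m^4 + 896m^3 + 1136m^2 + 568m + 88 = 4(64m^4 + 224m^3 + 284m^2 + 142m + 22).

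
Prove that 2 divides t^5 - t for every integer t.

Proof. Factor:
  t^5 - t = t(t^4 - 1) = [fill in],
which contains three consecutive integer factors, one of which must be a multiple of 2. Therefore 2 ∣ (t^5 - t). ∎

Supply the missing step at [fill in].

t^4 - 1 = (t^2 - 1)(t^2 + 1), and t^2 - 1 = (t-1)(t+1).
So t(t^4 - 1) = (t - 1)t(t + 1)(t^2 + 1).

(t - 1)t(t + 1)(t^2 + 1)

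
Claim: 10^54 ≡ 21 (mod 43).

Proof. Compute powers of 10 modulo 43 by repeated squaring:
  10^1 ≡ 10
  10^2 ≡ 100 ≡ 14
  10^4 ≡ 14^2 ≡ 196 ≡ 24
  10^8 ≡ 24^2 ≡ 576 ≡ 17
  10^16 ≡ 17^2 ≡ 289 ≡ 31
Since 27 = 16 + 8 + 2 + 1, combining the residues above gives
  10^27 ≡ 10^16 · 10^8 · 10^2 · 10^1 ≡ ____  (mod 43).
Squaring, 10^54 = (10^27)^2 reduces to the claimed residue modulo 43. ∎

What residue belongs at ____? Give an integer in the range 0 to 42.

Multiply the listed residues: 31 · 17 · 14 · 10 = 527 → 7378 → 73780.
Reducing modulo 43: 73780 = 1715·43 + 35, so 10^27 ≡ 35.

35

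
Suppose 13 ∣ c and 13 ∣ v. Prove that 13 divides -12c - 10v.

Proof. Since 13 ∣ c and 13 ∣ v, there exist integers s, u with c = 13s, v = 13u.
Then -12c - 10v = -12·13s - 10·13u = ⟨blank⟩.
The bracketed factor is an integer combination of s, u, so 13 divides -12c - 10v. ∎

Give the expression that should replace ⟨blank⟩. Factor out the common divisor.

Each term has a factor of 13: -12·13s - 10·13u = 13·(-12s - 10u).
Since -12s - 10u is an integer, 13 ∣ (-12c - 10v).

13(-12s - 10u)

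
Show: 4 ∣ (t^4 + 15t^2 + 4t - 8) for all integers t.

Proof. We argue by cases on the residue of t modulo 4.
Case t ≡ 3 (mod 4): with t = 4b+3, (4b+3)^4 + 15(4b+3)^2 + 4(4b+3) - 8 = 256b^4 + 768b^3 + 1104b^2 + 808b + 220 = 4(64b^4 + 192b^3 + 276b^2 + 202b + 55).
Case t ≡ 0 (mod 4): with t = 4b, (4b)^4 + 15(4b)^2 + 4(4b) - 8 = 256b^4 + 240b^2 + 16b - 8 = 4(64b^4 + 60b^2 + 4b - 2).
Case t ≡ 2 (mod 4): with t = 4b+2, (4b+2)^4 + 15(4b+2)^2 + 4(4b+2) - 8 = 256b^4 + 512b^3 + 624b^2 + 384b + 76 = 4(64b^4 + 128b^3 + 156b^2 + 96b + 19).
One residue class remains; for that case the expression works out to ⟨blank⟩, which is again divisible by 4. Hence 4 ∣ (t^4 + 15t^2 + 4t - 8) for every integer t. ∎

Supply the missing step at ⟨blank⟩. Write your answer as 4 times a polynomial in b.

The residues treated are {3, 0, 2}, so the missing case is t ≡ 1 (mod 4); write t = 4b+1.
Then (4b+1)^4 + 15(4b+1)^2 + 4(4b+1) - 8 = 256b^4 + 256b^3 + 336b^2 + 152b + 12 = 4(64b^4 + 64b^3 + 84b^2 + 38b + 3).

4(64b^4 + 64b^3 + 84b^2 + 38b + 3)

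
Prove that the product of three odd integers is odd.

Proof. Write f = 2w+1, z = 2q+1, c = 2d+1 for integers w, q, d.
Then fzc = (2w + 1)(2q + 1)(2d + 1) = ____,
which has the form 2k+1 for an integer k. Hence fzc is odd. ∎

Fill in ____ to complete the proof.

(2w + 1)(2q + 1)(2d + 1) = 8dqw + 4dq + 4dw + 2d + 4qw + 2q + 2w + 1
= 2(4dqw + 2dq + 2dw + d + 2qw + q + w) + 1.
Since 4dqw + 2dq + 2dw + d + 2qw + q + w is an integer, the product is of the form 2k+1 for an integer k.

2(4dqw + 2dq + 2dw + d + 2qw + q + w) + 1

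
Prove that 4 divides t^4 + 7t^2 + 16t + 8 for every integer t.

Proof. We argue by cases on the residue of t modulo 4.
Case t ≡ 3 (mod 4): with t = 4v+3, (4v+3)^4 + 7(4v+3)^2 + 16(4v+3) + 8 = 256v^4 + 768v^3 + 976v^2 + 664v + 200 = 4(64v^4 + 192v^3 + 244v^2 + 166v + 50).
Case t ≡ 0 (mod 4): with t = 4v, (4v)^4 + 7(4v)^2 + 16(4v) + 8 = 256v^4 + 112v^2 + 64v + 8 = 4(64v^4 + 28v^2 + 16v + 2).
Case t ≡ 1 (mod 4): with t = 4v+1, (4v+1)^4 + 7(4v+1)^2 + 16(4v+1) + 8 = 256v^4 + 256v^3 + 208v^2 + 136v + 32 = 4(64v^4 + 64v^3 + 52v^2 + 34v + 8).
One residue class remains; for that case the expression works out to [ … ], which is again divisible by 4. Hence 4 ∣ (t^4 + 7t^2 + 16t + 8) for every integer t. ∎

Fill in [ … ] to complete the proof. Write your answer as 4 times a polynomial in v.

4(64v^4 + 128v^3 + 124v^2 + 76v + 21)

Only t ≡ 2 (mod 4) is unaccounted for. Put t = 4v+2:
(4v+2)^4 + 7(4v+2)^2 + 16(4v+2) + 8 expands to 256v^4 + 512v^3 + 496v^2 + 304v + 84,
and factoring out 4 leaves 4(64v^4 + 128v^3 + 124v^2 + 76v + 21).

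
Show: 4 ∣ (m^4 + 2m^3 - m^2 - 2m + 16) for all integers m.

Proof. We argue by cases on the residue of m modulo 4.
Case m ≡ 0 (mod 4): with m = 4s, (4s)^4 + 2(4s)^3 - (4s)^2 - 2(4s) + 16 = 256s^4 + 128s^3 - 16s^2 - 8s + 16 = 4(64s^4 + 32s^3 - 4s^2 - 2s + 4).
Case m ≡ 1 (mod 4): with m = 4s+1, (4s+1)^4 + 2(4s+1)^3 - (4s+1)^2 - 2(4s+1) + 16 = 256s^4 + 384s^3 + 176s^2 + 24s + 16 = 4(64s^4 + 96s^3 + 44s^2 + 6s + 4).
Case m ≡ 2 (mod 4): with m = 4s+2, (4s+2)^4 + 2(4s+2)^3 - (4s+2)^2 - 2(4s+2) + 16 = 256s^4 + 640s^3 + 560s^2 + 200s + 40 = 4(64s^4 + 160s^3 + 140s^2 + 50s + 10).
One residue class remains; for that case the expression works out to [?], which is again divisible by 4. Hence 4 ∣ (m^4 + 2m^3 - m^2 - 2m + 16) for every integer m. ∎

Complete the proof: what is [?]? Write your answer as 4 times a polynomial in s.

4(64s^4 + 224s^3 + 284s^2 + 154s + 34)

The residues treated are {0, 1, 2}, so the missing case is m ≡ 3 (mod 4); write m = 4s+3.
Then (4s+3)^4 + 2(4s+3)^3 - (4s+3)^2 - 2(4s+3) + 16 = 256s^4 + 896s^3 + 1136s^2 + 616s + 136 = 4(64s^4 + 224s^3 + 284s^2 + 154s + 34).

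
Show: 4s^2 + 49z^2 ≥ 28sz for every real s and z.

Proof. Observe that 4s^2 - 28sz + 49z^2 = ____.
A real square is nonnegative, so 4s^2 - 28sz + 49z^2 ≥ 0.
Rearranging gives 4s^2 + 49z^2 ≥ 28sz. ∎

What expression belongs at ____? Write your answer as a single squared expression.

4s^2 - 28sz + 49z^2 is a perfect-square trinomial: the outer terms are (2s)^2 and (7z)^2, and the cross term is -2·2s·7z.
So 4s^2 - 28sz + 49z^2 = (2s - 7z)^2 ≥ 0.

(2s - 7z)^2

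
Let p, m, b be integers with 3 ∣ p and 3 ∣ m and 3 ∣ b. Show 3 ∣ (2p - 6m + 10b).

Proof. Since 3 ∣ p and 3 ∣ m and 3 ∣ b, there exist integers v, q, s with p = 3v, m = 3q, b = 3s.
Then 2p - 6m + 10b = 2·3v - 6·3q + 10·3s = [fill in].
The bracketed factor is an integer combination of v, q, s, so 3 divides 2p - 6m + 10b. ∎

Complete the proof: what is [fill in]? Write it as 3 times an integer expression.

3(-6q + 10s + 2v)

Each term has a factor of 3: 2·3v - 6·3q + 10·3s = 3·(-6q + 10s + 2v).
Since -6q + 10s + 2v is an integer, 3 ∣ (2p - 6m + 10b).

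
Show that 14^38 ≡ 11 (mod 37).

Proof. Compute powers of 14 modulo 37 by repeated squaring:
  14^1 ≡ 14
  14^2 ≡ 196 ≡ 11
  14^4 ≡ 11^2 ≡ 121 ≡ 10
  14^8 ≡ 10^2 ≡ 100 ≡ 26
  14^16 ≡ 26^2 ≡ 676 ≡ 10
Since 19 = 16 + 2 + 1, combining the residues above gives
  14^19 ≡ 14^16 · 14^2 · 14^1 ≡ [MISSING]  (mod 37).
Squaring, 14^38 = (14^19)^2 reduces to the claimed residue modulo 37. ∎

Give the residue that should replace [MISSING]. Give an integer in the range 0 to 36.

14^16 · 14^2 · 14^1 ≡ 10 · 11 · 14 = 1540.
1540 mod 37 = 23, so 14^19 ≡ 23 (mod 37).

23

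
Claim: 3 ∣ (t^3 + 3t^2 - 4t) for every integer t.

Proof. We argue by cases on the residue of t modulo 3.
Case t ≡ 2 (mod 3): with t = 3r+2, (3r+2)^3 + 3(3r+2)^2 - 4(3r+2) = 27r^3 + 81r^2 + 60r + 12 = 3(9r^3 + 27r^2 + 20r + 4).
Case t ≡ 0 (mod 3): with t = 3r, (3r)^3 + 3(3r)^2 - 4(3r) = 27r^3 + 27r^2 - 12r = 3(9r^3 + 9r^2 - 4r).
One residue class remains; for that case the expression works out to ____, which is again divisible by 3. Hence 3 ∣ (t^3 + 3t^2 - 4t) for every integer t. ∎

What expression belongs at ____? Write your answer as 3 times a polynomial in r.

Only t ≡ 1 (mod 3) is unaccounted for. Put t = 3r+1:
(3r+1)^3 + 3(3r+1)^2 - 4(3r+1) expands to 27r^3 + 54r^2 + 15r,
and factoring out 3 leaves 3(9r^3 + 18r^2 + 5r).

3(9r^3 + 18r^2 + 5r)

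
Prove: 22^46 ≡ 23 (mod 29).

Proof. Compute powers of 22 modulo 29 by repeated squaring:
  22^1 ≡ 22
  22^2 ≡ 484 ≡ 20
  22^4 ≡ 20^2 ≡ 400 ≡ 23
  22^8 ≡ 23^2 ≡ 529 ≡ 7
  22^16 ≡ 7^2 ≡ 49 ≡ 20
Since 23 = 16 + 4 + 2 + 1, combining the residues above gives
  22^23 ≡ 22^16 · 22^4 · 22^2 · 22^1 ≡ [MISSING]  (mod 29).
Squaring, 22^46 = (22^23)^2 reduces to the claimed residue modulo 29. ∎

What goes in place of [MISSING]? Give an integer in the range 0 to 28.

9

Multiply the listed residues: 20 · 23 · 20 · 22 = 460 → 9200 → 202400.
Reducing modulo 29: 202400 = 6979·29 + 9, so 22^23 ≡ 9.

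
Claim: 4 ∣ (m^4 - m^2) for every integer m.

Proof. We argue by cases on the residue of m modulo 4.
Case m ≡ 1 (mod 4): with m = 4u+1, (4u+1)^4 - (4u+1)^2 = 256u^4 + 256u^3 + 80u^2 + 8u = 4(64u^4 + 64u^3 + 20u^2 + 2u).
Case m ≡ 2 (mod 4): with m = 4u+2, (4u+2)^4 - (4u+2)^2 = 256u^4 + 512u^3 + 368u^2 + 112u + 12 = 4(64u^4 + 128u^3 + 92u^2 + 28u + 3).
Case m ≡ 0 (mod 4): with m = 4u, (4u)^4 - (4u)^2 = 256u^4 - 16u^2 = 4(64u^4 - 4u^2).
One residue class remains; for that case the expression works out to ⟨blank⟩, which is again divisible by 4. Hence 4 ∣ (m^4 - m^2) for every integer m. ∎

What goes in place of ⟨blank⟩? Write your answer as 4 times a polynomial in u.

The residues treated are {1, 2, 0}, so the missing case is m ≡ 3 (mod 4); write m = 4u+3.
Then (4u+3)^4 - (4u+3)^2 = 256u^4 + 768u^3 + 848u^2 + 408u + 72 = 4(64u^4 + 192u^3 + 212u^2 + 102u + 18).

4(64u^4 + 192u^3 + 212u^2 + 102u + 18)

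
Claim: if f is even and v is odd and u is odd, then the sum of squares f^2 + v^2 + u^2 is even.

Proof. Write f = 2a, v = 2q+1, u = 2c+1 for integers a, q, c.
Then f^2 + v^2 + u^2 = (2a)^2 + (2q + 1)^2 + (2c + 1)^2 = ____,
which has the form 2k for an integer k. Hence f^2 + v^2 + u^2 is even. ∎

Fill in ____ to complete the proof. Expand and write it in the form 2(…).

(2a)^2 + (2q + 1)^2 + (2c + 1)^2 = 4a^2 + 4c^2 + 4c + 4q^2 + 4q + 2
= 2(2a^2 + 2c^2 + 2c + 2q^2 + 2q + 1).
Since 2a^2 + 2c^2 + 2c + 2q^2 + 2q + 1 is an integer, the sum of squares is of the form 2k for an integer k.

2(2a^2 + 2c^2 + 2c + 2q^2 + 2q + 1)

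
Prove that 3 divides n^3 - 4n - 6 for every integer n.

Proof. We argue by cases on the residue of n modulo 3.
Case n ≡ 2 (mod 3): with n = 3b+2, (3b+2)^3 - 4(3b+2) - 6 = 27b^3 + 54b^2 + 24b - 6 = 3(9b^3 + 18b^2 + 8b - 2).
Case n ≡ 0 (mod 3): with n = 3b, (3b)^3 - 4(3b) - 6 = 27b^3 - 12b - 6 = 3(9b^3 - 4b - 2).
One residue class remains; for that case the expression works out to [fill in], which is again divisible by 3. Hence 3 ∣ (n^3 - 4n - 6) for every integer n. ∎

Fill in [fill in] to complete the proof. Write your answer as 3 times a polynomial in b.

3(9b^3 + 9b^2 - b - 3)

Only n ≡ 1 (mod 3) is unaccounted for. Put n = 3b+1:
(3b+1)^3 - 4(3b+1) - 6 expands to 27b^3 + 27b^2 - 3b - 9,
and factoring out 3 leaves 3(9b^3 + 9b^2 - b - 3).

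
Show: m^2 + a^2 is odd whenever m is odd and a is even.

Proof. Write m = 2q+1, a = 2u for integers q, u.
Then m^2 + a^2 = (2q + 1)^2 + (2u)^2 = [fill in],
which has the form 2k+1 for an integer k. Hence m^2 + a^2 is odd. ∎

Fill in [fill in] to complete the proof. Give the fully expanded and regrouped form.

2(2q^2 + 2q + 2u^2) + 1

Expanding: (2q + 1)^2 + (2u)^2 = 4q^2 + 4q + 4u^2 + 1.
Every term except the constant is even, so this is 2(2q^2 + 2q + 2u^2) + 1,
and 2q^2 + 2q + 2u^2 ∈ ℤ gives the required form.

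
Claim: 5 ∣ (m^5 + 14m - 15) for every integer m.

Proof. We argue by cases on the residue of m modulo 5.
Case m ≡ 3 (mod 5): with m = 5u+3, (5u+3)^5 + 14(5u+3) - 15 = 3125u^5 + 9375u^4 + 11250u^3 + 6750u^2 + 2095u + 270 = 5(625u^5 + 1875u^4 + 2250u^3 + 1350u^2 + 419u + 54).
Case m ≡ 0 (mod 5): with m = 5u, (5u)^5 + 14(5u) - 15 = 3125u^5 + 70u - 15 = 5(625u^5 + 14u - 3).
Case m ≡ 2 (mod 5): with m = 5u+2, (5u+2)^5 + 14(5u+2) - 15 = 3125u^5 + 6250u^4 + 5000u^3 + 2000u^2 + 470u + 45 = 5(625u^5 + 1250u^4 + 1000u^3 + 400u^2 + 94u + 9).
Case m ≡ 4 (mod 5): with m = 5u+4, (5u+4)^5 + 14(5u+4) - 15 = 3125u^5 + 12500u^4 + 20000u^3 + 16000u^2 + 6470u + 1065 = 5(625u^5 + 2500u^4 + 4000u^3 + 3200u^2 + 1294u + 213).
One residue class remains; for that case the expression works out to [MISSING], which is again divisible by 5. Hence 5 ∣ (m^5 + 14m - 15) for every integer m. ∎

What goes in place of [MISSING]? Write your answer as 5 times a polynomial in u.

5(625u^5 + 625u^4 + 250u^3 + 50u^2 + 19u)

Only m ≡ 1 (mod 5) is unaccounted for. Put m = 5u+1:
(5u+1)^5 + 14(5u+1) - 15 expands to 3125u^5 + 3125u^4 + 1250u^3 + 250u^2 + 95u,
and factoring out 5 leaves 5(625u^5 + 625u^4 + 250u^3 + 50u^2 + 19u).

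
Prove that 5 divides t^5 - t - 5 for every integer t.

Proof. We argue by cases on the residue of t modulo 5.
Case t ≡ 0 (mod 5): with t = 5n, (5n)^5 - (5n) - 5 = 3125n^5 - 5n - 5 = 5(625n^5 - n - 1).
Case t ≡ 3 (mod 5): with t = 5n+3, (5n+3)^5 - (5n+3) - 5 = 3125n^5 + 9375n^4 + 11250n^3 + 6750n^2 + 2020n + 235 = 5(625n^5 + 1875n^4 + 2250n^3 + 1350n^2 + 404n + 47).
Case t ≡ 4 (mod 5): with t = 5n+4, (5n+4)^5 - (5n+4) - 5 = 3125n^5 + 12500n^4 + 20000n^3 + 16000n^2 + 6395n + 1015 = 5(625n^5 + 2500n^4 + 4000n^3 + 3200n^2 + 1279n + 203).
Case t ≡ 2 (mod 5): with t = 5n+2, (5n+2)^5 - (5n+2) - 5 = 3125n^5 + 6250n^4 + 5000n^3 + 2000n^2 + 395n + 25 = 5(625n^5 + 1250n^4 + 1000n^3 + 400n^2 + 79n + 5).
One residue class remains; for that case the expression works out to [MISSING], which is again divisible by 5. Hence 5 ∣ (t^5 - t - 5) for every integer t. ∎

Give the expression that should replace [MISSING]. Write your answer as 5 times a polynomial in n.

5(625n^5 + 625n^4 + 250n^3 + 50n^2 + 4n - 1)

The residues treated are {0, 3, 4, 2}, so the missing case is t ≡ 1 (mod 5); write t = 5n+1.
Then (5n+1)^5 - (5n+1) - 5 = 3125n^5 + 3125n^4 + 1250n^3 + 250n^2 + 20n - 5 = 5(625n^5 + 625n^4 + 250n^3 + 50n^2 + 4n - 1).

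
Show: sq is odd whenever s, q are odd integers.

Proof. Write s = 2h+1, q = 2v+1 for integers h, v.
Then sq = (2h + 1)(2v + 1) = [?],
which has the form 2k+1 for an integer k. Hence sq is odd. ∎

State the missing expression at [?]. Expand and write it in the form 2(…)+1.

Expanding: (2h + 1)(2v + 1) = 4hv + 2h + 2v + 1.
Every term except the constant is even, so this is 2(2hv + h + v) + 1,
and 2hv + h + v ∈ ℤ gives the required form.

2(2hv + h + v) + 1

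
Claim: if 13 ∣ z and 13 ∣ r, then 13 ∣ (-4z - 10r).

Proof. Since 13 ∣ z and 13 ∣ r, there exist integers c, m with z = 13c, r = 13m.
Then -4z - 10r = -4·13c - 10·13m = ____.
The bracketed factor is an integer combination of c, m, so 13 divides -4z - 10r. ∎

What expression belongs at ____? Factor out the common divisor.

Pull the common 13 out of every term: -4·13c - 10·13m = 13(-4c - 10m).
-4c - 10m is an integer, which exhibits the divisibility.

13(-4c - 10m)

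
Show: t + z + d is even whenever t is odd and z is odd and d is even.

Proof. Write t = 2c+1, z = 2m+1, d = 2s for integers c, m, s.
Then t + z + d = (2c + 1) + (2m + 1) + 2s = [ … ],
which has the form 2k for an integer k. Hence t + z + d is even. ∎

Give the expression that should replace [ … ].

2(c + m + s + 1)

Expanding: (2c + 1) + (2m + 1) + 2s = 2c + 2m + 2s + 2.
Every term is even; pulling out the factor of 2 gives 2(c + m + s + 1).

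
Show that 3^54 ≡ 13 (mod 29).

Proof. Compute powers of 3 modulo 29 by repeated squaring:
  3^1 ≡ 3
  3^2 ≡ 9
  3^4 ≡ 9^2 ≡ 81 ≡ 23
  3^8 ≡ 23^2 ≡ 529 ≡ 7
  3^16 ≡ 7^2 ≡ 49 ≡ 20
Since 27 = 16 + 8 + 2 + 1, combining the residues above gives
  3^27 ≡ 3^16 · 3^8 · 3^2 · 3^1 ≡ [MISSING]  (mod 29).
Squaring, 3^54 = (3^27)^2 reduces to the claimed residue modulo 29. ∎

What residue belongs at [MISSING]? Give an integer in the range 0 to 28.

Multiply the listed residues: 20 · 7 · 9 · 3 = 140 → 1260 → 3780.
Reducing modulo 29: 3780 = 130·29 + 10, so 3^27 ≡ 10.

10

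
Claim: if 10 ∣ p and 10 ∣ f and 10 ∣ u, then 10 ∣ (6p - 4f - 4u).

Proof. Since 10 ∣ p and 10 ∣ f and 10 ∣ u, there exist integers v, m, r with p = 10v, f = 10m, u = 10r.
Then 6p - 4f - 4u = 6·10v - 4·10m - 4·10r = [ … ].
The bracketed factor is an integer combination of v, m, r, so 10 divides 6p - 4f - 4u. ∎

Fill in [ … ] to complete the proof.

Each term has a factor of 10: 6·10v - 4·10m - 4·10r = 10·(-4m - 4r + 6v).
Since -4m - 4r + 6v is an integer, 10 ∣ (6p - 4f - 4u).

10(-4m - 4r + 6v)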